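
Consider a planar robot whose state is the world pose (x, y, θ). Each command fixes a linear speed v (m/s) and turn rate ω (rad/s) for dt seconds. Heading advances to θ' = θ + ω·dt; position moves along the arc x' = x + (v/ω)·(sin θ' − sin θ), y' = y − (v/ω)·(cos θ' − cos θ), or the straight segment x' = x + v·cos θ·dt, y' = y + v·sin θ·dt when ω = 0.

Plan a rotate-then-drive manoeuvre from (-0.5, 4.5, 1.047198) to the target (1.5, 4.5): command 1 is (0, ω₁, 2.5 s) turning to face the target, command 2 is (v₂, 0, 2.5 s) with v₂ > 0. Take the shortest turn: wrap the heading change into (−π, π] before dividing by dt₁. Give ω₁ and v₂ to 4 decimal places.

heading to target = atan2(4.5−4.5, 1.5−-0.5) = 0.0000
Δθ = wrap(0.0000 − 1.0472) = -1.0472; ω₁ = Δθ/dt₁ = -0.4189
distance = √((1.5−-0.5)² + (4.5−4.5)²) = 2.0000; v₂ = distance/dt₂ = 0.8000

ω₁ = -0.4189, v₂ = 0.8000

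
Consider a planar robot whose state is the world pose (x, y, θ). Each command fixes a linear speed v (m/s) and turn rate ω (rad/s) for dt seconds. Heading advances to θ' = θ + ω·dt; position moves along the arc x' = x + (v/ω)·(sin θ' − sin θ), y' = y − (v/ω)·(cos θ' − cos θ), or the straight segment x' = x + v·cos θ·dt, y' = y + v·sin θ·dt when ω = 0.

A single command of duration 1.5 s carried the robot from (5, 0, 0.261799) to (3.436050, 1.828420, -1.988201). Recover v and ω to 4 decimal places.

Δθ = -1.988201 − 0.261799 = -2.250000
ω = Δθ/dt = -2.250000/1.5 = -1.5000
R = −Δy/(cos θ' − cos θ) = 1.3333
v = R·ω = 1.3333·-1.5000 = -2.0000

v = -2.0000, ω = -1.5000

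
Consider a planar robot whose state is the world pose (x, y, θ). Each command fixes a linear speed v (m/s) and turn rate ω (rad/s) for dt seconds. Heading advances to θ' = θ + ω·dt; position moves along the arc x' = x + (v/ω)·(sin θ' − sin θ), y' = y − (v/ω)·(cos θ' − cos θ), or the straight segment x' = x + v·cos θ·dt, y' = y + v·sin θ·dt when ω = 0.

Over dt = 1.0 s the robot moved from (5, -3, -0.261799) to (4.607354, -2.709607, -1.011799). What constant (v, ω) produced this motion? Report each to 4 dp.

v = -0.5000, ω = -0.7500

Δθ = -1.011799 − -0.261799 = -0.750000
ω = Δθ/dt = -0.750000/1.0 = -0.7500
R = Δx/(sin θ' − sin θ) = 0.6667
v = R·ω = 0.6667·-0.7500 = -0.5000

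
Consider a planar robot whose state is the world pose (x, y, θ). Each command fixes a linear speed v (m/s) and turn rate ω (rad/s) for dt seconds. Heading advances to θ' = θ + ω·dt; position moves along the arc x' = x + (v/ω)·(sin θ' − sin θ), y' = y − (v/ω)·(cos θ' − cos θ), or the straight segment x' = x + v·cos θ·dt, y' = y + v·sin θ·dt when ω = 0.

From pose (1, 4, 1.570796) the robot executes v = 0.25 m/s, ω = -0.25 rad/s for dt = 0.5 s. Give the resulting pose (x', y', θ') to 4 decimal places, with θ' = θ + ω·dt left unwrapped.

(1.0078, 4.1247, 1.4458)

θ' = 1.5708 + -0.25·0.5 = 1.4458
R = v/ω = 0.25/-0.25 = -1.0000
x' = 1 + -1.0000·(sin 1.4458 − sin 1.5708) = 1.0078
y' = 4 − -1.0000·(cos 1.4458 − cos 1.5708) = 4.1247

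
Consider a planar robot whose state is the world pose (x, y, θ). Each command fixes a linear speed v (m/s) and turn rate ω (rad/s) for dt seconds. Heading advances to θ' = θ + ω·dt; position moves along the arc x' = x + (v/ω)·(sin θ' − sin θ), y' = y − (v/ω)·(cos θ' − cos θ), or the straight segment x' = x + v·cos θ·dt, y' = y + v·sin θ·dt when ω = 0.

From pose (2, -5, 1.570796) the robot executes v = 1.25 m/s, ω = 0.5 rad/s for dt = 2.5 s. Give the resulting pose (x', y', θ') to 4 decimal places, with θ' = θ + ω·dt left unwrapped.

(0.2883, -2.6275, 2.8208)

θ' = 1.5708 + 0.5·2.5 = 2.8208
R = v/ω = 1.25/0.5 = 2.5000
x' = 2 + 2.5000·(sin 2.8208 − sin 1.5708) = 0.2883
y' = -5 − 2.5000·(cos 2.8208 − cos 1.5708) = -2.6275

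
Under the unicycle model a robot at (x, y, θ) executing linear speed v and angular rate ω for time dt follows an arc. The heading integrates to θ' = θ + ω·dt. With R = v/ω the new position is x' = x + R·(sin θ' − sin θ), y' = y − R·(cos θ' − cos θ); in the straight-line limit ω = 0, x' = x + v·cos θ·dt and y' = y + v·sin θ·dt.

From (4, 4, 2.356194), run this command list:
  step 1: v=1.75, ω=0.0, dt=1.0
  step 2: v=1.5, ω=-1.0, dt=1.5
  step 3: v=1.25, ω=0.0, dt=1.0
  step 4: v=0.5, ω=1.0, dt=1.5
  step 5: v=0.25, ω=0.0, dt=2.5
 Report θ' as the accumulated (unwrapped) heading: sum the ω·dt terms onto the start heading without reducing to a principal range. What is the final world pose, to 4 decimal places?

(3.0433, 9.3484, 2.3562)

step 1: θ'=2.3562 (straight) → pose (2.7626, 5.2374, 2.3562)
step 2: θ'=0.8562 (R=-1.5000) → pose (2.6902, 7.2811, 0.8562)
step 3: θ'=0.8562 (straight) → pose (3.5093, 8.2253, 0.8562)
step 4: θ'=2.3562 (R=0.5000) → pose (3.4852, 8.9065, 2.3562)
step 5: θ'=2.3562 (straight) → pose (3.0433, 9.3484, 2.3562)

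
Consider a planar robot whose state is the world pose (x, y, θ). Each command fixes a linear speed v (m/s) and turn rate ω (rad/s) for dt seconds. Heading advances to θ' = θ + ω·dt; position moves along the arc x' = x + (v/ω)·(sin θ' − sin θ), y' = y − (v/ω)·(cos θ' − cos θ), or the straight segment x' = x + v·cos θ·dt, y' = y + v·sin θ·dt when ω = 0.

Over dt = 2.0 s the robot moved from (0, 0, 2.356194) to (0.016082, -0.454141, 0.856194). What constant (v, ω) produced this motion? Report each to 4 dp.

v = -0.2500, ω = -0.7500

Δθ = 0.856194 − 2.356194 = -1.500000
ω = Δθ/dt = -1.500000/2.0 = -0.7500
R = −Δy/(cos θ' − cos θ) = 0.3333
v = R·ω = 0.3333·-0.7500 = -0.2500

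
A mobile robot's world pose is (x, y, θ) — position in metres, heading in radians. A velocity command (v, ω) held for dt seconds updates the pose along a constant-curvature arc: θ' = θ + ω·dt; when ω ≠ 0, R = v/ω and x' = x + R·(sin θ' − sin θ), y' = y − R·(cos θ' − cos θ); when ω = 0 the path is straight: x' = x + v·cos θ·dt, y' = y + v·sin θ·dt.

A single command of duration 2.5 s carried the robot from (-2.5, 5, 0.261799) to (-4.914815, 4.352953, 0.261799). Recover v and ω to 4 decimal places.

v = -1.0000, ω = 0.0000

Δθ = 0.261799 − 0.261799 = 0.000000
ω = Δθ/dt = 0.000000/2.5 = 0.0000
ω = 0 → v = (Δx·cos θ + Δy·sin θ)/dt = -1.0000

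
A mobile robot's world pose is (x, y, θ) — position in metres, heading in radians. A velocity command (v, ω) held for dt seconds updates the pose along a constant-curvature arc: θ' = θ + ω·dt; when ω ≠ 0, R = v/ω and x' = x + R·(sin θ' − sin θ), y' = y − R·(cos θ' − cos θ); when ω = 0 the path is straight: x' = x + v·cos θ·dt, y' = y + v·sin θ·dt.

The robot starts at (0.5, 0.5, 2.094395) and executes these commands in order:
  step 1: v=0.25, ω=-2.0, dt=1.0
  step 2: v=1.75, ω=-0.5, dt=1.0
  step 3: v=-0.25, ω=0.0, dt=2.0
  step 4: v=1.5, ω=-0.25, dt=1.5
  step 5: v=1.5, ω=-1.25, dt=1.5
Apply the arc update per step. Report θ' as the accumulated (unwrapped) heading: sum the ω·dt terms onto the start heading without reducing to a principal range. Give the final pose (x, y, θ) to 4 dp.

(3.4188, -2.5481, -2.6556)

step 1: θ'=0.0944 (R=-0.1250) → pose (0.5965, 0.6869, 0.0944)
step 2: θ'=-0.4056 (R=-3.5000) → pose (2.3074, 0.4185, -0.4056)
step 3: θ'=-0.4056 (straight) → pose (1.8479, 0.6158, -0.4056)
step 4: θ'=-0.7806 (R=-6.0000) → pose (3.7028, -0.6344, -0.7806)
step 5: θ'=-2.6556 (R=-1.2000) → pose (3.4188, -2.5481, -2.6556)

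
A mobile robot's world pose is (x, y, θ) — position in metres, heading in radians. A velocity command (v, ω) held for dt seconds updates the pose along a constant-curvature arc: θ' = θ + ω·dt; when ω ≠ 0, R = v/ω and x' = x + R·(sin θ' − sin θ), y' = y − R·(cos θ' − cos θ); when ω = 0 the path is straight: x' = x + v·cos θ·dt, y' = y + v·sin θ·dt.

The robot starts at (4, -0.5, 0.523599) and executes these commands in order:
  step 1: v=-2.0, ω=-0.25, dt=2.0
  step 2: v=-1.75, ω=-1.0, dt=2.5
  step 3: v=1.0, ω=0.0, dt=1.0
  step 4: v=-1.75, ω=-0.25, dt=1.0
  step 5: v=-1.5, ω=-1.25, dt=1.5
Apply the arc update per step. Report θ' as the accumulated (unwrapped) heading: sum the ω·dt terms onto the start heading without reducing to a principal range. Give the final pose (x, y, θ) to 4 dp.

step 1: θ'=0.0236 (R=8.0000) → pose (0.1888, -1.5696, 0.0236)
step 2: θ'=-2.4764 (R=1.7500) → pose (-0.9326, 1.5568, -2.4764)
step 3: θ'=-2.4764 (straight) → pose (-1.7194, 0.9396, -2.4764)
step 4: θ'=-2.7264 (R=7.0000) → pose (-0.2225, 1.8373, -2.7264)
step 5: θ'=-4.6014 (R=1.2000) → pose (1.4541, 0.8722, -4.6014)

(1.4541, 0.8722, -4.6014)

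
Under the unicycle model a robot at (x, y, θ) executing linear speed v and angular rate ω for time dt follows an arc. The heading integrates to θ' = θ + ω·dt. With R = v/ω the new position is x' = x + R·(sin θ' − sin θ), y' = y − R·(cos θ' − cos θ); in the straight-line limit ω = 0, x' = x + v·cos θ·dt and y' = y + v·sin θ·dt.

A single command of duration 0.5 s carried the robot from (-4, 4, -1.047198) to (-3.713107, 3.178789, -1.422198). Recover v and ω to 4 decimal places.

v = 1.7500, ω = -0.7500

Δθ = -1.422198 − -1.047198 = -0.375000
ω = Δθ/dt = -0.375000/0.5 = -0.7500
R = −Δy/(cos θ' − cos θ) = -2.3333
v = R·ω = -2.3333·-0.7500 = 1.7500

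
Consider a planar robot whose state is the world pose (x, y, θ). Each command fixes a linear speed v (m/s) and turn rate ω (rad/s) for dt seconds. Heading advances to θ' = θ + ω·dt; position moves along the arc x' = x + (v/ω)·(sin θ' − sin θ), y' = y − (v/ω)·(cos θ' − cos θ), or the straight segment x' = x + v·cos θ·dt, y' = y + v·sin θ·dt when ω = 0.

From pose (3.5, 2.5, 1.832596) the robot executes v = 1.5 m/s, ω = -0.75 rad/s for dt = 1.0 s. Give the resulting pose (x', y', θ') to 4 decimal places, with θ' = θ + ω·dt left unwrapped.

θ' = 1.8326 + -0.75·1.0 = 1.0826
R = v/ω = 1.5/-0.75 = -2.0000
x' = 3.5 + -2.0000·(sin 1.0826 − sin 1.8326) = 3.6655
y' = 2.5 − -2.0000·(cos 1.0826 − cos 1.8326) = 3.9557

(3.6655, 3.9557, 1.0826)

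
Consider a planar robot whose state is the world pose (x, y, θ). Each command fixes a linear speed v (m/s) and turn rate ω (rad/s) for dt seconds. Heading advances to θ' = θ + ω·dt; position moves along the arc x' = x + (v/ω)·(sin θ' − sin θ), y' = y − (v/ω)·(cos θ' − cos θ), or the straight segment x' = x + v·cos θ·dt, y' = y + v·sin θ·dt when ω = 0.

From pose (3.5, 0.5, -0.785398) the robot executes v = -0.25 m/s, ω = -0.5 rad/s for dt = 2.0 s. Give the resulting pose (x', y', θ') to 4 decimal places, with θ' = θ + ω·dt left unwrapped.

θ' = -0.7854 + -0.5·2.0 = -1.7854
R = v/ω = -0.25/-0.5 = 0.5000
x' = 3.5 + 0.5000·(sin -1.7854 − sin -0.7854) = 3.3650
y' = 0.5 − 0.5000·(cos -1.7854 − cos -0.7854) = 0.9600

(3.3650, 0.9600, -1.7854)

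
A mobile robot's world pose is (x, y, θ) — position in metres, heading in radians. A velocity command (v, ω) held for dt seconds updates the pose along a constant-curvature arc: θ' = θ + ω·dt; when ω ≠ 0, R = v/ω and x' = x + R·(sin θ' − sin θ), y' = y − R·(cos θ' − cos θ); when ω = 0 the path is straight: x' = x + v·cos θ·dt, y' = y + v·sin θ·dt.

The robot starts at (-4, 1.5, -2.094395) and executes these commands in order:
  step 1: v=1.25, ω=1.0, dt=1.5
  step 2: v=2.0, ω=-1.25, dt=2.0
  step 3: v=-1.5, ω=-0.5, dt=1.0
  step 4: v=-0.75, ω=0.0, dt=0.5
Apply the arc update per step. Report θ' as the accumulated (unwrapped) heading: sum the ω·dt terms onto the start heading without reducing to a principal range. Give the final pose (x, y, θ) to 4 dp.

(-2.6468, -3.5475, -3.5944)

step 1: θ'=-0.5944 (R=1.2500) → pose (-3.6175, -0.1606, -0.5944)
step 2: θ'=-3.0944 (R=-1.6000) → pose (-4.4380, -3.0844, -3.0944)
step 3: θ'=-3.5944 (R=3.0000) → pose (-2.9840, -3.3834, -3.5944)
step 4: θ'=-3.5944 (straight) → pose (-2.6468, -3.5475, -3.5944)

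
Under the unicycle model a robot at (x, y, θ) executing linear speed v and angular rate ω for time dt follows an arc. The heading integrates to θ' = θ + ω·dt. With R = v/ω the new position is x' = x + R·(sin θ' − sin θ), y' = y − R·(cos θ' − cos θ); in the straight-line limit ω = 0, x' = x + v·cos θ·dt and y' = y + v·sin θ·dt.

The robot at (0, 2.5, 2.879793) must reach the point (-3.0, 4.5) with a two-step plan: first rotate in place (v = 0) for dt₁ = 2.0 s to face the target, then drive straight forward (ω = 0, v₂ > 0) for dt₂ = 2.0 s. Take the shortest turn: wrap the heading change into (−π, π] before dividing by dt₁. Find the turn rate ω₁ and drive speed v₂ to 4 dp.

heading to target = atan2(4.5−2.5, -3−0) = 2.5536
Δθ = wrap(2.5536 − 2.8798) = -0.3262; ω₁ = Δθ/dt₁ = -0.1631
distance = √((-3−0)² + (4.5−2.5)²) = 3.6056; v₂ = distance/dt₂ = 1.8028

ω₁ = -0.1631, v₂ = 1.8028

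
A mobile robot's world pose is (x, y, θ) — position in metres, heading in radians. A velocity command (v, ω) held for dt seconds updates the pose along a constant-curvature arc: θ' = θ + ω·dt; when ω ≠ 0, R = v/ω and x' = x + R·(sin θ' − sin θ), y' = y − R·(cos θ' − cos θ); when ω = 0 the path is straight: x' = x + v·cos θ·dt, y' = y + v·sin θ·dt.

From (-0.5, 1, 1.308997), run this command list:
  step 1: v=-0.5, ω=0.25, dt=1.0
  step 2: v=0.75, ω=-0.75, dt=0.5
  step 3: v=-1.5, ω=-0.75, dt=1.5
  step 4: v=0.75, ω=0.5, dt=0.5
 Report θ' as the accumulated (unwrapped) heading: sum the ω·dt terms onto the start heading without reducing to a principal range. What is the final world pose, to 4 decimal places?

(-1.8608, -0.3022, 0.3090)

step 1: θ'=1.5590 (R=-2.0000) → pose (-0.5680, 0.5060, 1.5590)
step 2: θ'=1.1840 (R=-1.0000) → pose (-0.4942, 0.8714, 1.1840)
step 3: θ'=0.0590 (R=2.0000) → pose (-2.2285, -0.3707, 0.0590)
step 4: θ'=0.3090 (R=1.5000) → pose (-1.8608, -0.3022, 0.3090)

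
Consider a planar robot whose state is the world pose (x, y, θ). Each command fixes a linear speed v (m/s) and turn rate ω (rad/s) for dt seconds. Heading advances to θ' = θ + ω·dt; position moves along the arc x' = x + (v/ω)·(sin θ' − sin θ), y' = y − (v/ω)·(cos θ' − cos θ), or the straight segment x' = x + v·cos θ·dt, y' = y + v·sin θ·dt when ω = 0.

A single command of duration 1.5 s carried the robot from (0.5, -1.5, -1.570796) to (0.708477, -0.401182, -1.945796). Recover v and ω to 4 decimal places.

Δθ = -1.945796 − -1.570796 = -0.375000
ω = Δθ/dt = -0.375000/1.5 = -0.2500
R = −Δy/(cos θ' − cos θ) = 3.0000
v = R·ω = 3.0000·-0.2500 = -0.7500

v = -0.7500, ω = -0.2500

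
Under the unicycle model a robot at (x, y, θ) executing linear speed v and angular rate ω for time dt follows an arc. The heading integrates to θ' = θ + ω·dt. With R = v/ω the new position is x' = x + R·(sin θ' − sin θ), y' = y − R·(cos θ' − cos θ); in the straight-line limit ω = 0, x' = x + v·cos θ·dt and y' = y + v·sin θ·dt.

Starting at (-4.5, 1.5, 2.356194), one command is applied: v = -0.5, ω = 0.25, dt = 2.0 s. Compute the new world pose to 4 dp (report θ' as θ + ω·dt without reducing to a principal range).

θ' = 2.3562 + 0.25·2.0 = 2.8562
R = v/ω = -0.5/0.25 = -2.0000
x' = -4.5 + -2.0000·(sin 2.8562 − sin 2.3562) = -3.6489
y' = 1.5 − -2.0000·(cos 2.8562 − cos 2.3562) = 0.9951

(-3.6489, 0.9951, 2.8562)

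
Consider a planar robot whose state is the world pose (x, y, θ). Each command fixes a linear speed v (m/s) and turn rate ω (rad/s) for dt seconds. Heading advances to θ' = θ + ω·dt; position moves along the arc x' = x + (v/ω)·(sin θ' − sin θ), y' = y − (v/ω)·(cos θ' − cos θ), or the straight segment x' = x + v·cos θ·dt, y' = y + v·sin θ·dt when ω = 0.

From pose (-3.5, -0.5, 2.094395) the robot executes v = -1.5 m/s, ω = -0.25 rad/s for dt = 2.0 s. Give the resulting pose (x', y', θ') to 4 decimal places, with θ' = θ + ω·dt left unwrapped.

θ' = 2.0944 + -0.25·2.0 = 1.5944
R = v/ω = -1.5/-0.25 = 6.0000
x' = -3.5 + 6.0000·(sin 1.5944 − sin 2.0944) = -2.6978
y' = -0.5 − 6.0000·(cos 1.5944 − cos 2.0944) = -3.3584

(-2.6978, -3.3584, 1.5944)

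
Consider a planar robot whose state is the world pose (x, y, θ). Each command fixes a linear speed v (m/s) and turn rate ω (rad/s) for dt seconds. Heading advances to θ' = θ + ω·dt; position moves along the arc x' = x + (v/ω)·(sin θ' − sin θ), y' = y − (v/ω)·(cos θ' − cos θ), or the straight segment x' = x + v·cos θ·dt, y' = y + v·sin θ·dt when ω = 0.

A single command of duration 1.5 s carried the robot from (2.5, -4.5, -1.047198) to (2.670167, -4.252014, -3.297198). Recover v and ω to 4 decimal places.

Δθ = -3.297198 − -1.047198 = -2.250000
ω = Δθ/dt = -2.250000/1.5 = -1.5000
R = −Δy/(cos θ' − cos θ) = 0.1667
v = R·ω = 0.1667·-1.5000 = -0.2500

v = -0.2500, ω = -1.5000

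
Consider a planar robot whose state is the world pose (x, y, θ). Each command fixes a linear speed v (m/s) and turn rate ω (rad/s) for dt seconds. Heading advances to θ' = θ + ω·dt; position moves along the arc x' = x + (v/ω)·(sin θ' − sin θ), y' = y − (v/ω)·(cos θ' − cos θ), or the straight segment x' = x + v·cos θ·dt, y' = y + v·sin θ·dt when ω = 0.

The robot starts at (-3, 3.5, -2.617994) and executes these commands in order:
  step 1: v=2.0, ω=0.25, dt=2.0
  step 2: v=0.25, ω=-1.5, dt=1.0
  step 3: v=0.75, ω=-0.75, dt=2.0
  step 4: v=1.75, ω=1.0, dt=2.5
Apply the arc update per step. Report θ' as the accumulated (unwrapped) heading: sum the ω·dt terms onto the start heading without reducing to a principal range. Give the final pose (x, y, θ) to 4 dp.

step 1: θ'=-2.1180 (R=8.0000) → pose (-5.8319, 0.7342, -2.1180)
step 2: θ'=-3.6180 (R=-0.1667) → pose (-6.0506, 0.6728, -3.6180)
step 3: θ'=-5.1180 (R=-1.0000) → pose (-6.5109, 1.9560, -5.1180)
step 4: θ'=-2.6180 (R=1.7500) → pose (-8.9939, 4.1620, -2.6180)

(-8.9939, 4.1620, -2.6180)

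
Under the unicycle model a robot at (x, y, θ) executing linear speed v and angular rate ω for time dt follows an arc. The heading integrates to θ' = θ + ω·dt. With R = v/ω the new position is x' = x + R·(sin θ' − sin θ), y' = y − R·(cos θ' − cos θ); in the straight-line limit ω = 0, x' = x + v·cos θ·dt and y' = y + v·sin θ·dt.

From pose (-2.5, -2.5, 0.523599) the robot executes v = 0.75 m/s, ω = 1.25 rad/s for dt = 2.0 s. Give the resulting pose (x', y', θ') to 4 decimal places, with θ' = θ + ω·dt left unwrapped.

(-2.7294, -1.3846, 3.0236)

θ' = 0.5236 + 1.25·2.0 = 3.0236
R = v/ω = 0.75/1.25 = 0.6000
x' = -2.5 + 0.6000·(sin 3.0236 − sin 0.5236) = -2.7294
y' = -2.5 − 0.6000·(cos 3.0236 − cos 0.5236) = -1.3846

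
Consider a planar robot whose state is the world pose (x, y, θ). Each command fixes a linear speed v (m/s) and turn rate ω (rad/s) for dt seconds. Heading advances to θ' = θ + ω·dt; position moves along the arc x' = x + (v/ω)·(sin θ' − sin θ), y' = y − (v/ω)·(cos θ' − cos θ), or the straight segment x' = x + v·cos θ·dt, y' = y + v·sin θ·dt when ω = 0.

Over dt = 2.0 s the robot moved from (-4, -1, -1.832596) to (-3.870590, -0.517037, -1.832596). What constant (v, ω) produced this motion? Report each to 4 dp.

Δθ = -1.832596 − -1.832596 = 0.000000
ω = Δθ/dt = 0.000000/2.0 = 0.0000
ω = 0 → v = (Δx·cos θ + Δy·sin θ)/dt = -0.2500

v = -0.2500, ω = 0.0000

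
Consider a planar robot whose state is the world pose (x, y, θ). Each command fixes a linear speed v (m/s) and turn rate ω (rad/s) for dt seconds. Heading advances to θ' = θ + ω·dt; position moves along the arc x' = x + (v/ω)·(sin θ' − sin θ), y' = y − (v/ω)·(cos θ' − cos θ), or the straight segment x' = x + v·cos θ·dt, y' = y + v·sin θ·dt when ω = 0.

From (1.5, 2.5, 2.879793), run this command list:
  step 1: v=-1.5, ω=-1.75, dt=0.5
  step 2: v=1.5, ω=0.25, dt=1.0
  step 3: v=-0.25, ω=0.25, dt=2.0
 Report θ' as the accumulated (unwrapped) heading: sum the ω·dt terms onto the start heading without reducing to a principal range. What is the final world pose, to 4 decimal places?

(1.6602, 3.0066, 2.7548)

step 1: θ'=2.0048 (R=0.8571) → pose (2.0558, 2.0325, 2.0048)
step 2: θ'=2.2548 (R=6.0000) → pose (1.2624, 3.3009, 2.2548)
step 3: θ'=2.7548 (R=-1.0000) → pose (1.6602, 3.0066, 2.7548)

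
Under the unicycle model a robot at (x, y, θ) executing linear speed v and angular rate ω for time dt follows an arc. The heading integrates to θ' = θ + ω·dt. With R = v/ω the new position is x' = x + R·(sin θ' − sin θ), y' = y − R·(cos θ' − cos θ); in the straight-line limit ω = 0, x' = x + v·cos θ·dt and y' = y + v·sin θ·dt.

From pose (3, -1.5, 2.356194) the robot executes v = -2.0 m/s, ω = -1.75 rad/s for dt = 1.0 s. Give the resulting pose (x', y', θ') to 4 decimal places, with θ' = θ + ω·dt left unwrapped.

(2.8430, -3.2473, 0.6062)

θ' = 2.3562 + -1.75·1.0 = 0.6062
R = v/ω = -2.0/-1.75 = 1.1429
x' = 3 + 1.1429·(sin 0.6062 − sin 2.3562) = 2.8430
y' = -1.5 − 1.1429·(cos 0.6062 − cos 2.3562) = -3.2473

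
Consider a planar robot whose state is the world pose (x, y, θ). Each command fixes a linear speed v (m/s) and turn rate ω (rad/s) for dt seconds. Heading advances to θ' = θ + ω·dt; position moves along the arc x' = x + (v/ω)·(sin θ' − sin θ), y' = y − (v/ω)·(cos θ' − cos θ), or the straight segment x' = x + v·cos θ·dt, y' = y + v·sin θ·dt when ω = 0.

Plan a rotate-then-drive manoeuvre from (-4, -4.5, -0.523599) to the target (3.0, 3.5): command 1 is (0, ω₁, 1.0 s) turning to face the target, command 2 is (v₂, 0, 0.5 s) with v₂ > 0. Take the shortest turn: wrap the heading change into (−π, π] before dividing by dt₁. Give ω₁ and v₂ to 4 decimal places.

ω₁ = 1.3756, v₂ = 21.2603

heading to target = atan2(3.5−-4.5, 3−-4) = 0.8520
Δθ = wrap(0.8520 − -0.5236) = 1.3756; ω₁ = Δθ/dt₁ = 1.3756
distance = √((3−-4)² + (3.5−-4.5)²) = 10.6301; v₂ = distance/dt₂ = 21.2603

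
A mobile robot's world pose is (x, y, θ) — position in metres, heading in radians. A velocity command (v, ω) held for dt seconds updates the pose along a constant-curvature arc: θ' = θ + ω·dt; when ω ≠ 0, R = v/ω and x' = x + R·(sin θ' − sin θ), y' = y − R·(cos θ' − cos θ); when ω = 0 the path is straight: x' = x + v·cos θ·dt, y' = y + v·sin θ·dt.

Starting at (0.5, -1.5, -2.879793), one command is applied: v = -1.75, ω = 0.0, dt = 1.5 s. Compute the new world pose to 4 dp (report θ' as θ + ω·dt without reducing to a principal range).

θ' = -2.8798 + 0.0·1.5 = -2.8798
ω = 0 → straight: x' = 0.5 + -1.75·cos(-2.8798)·1.5 = 3.0356
y' = -1.5 + -1.75·sin(-2.8798)·1.5 = -0.8206

(3.0356, -0.8206, -2.8798)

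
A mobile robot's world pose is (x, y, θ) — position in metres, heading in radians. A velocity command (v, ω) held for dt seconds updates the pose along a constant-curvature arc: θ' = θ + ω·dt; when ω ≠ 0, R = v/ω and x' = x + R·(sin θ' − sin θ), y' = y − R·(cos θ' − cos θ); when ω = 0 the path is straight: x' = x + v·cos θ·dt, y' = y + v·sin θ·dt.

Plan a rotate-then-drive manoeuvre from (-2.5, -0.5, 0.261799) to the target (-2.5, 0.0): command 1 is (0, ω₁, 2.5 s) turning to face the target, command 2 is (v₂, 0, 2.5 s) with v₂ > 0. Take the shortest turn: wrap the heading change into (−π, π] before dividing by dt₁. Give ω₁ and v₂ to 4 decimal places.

heading to target = atan2(0−-0.5, -2.5−-2.5) = 1.5708
Δθ = wrap(1.5708 − 0.2618) = 1.3090; ω₁ = Δθ/dt₁ = 0.5236
distance = √((-2.5−-2.5)² + (0−-0.5)²) = 0.5000; v₂ = distance/dt₂ = 0.2000

ω₁ = 0.5236, v₂ = 0.2000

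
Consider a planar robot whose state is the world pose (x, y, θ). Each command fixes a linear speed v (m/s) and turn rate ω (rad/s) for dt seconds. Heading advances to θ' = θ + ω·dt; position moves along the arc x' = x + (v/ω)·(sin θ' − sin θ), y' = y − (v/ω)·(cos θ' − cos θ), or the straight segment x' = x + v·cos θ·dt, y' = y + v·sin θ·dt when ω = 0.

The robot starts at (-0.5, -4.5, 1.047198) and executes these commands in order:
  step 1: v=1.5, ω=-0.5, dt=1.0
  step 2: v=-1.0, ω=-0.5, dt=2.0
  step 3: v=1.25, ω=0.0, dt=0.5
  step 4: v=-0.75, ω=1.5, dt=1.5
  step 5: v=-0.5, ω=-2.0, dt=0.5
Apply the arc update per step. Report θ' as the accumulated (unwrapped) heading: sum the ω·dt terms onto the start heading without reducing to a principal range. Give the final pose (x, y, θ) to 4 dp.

step 1: θ'=0.5472 (R=-3.0000) → pose (0.5372, -3.4380, 0.5472)
step 2: θ'=-0.4528 (R=2.0000) → pose (-1.3784, -3.5285, -0.4528)
step 3: θ'=-0.4528 (straight) → pose (-0.8164, -3.8019, -0.4528)
step 4: θ'=1.7972 (R=-0.5000) → pose (-1.5223, -4.3638, 1.7972)
step 5: θ'=0.7972 (R=0.2500) → pose (-1.5871, -4.5946, 0.7972)

(-1.5871, -4.5946, 0.7972)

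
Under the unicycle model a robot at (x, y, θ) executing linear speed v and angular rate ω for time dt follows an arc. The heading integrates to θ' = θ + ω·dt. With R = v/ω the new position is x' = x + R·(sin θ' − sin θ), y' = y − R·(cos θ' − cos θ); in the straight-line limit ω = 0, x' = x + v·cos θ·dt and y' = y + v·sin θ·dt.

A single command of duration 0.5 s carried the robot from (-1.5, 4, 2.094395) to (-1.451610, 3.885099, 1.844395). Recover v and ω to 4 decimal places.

v = -0.2500, ω = -0.5000

Δθ = 1.844395 − 2.094395 = -0.250000
ω = Δθ/dt = -0.250000/0.5 = -0.5000
R = −Δy/(cos θ' − cos θ) = 0.5000
v = R·ω = 0.5000·-0.5000 = -0.2500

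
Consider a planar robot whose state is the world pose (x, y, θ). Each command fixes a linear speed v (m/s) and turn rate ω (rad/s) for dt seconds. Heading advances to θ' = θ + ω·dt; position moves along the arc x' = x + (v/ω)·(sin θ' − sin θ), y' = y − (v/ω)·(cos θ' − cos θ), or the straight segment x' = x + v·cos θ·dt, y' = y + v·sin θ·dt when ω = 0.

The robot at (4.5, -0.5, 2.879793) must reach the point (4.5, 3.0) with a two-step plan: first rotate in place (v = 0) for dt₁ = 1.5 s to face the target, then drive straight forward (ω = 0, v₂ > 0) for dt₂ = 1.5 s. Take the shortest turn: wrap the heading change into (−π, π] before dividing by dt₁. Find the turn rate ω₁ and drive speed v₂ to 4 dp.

ω₁ = -0.8727, v₂ = 2.3333

heading to target = atan2(3−-0.5, 4.5−4.5) = 1.5708
Δθ = wrap(1.5708 − 2.8798) = -1.3090; ω₁ = Δθ/dt₁ = -0.8727
distance = √((4.5−4.5)² + (3−-0.5)²) = 3.5000; v₂ = distance/dt₂ = 2.3333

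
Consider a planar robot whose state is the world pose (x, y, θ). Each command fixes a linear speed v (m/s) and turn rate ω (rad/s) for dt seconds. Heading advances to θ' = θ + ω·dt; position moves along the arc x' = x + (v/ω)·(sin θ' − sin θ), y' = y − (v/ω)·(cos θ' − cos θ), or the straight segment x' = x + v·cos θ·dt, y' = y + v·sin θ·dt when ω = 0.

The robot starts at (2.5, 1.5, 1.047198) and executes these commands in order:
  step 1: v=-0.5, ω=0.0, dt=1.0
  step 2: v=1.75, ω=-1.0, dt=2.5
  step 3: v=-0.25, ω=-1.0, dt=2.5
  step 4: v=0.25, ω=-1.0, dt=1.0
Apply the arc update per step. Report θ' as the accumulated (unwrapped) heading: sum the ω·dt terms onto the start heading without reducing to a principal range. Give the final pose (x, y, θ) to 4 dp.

step 1: θ'=1.0472 (straight) → pose (2.2500, 1.0670, 1.0472)
step 2: θ'=-1.4528 (R=-1.7500) → pose (5.5034, 0.3980, -1.4528)
step 3: θ'=-3.9528 (R=0.2500) → pose (5.9329, 0.5996, -3.9528)
step 4: θ'=-4.9528 (R=-0.2500) → pose (5.8714, 0.8313, -4.9528)

(5.8714, 0.8313, -4.9528)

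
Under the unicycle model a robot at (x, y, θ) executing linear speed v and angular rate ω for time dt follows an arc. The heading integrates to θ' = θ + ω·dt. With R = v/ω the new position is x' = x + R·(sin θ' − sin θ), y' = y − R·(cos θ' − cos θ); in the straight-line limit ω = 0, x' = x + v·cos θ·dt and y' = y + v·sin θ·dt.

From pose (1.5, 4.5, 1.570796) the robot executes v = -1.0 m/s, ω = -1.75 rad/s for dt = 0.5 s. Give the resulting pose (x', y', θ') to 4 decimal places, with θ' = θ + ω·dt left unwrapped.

(1.2949, 4.0614, 0.6958)

θ' = 1.5708 + -1.75·0.5 = 0.6958
R = v/ω = -1.0/-1.75 = 0.5714
x' = 1.5 + 0.5714·(sin 0.6958 − sin 1.5708) = 1.2949
y' = 4.5 − 0.5714·(cos 0.6958 − cos 1.5708) = 4.0614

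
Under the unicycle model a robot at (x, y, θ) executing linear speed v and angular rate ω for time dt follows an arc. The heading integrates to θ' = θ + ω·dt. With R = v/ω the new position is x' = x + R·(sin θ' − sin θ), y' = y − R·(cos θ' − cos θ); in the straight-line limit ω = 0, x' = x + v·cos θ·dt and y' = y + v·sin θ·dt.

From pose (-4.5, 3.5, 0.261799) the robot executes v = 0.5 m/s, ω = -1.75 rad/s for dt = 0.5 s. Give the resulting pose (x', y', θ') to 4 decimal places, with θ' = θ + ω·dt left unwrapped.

(-4.2616, 3.4577, -0.6132)

θ' = 0.2618 + -1.75·0.5 = -0.6132
R = v/ω = 0.5/-1.75 = -0.2857
x' = -4.5 + -0.2857·(sin -0.6132 − sin 0.2618) = -4.2616
y' = 3.5 − -0.2857·(cos -0.6132 − cos 0.2618) = 3.4577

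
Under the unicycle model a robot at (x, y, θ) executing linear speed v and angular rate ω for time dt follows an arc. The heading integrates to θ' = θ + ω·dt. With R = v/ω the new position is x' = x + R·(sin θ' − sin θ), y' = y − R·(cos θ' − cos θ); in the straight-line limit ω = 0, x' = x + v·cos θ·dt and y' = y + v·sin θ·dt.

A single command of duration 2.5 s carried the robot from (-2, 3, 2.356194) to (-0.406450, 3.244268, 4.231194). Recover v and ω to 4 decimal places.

v = -0.7500, ω = 0.7500

Δθ = 4.231194 − 2.356194 = 1.875000
ω = Δθ/dt = 1.875000/2.5 = 0.7500
R = Δx/(sin θ' − sin θ) = -1.0000
v = R·ω = -1.0000·0.7500 = -0.7500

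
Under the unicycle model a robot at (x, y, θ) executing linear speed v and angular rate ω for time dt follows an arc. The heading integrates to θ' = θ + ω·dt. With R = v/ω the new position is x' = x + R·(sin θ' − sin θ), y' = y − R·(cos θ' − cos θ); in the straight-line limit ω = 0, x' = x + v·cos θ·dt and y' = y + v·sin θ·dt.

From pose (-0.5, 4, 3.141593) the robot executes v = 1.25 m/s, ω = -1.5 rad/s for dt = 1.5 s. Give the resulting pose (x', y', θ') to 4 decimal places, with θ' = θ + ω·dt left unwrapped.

(-1.1484, 5.3568, 0.8916)

θ' = 3.1416 + -1.5·1.5 = 0.8916
R = v/ω = 1.25/-1.5 = -0.8333
x' = -0.5 + -0.8333·(sin 0.8916 − sin 3.1416) = -1.1484
y' = 4 − -0.8333·(cos 0.8916 − cos 3.1416) = 5.3568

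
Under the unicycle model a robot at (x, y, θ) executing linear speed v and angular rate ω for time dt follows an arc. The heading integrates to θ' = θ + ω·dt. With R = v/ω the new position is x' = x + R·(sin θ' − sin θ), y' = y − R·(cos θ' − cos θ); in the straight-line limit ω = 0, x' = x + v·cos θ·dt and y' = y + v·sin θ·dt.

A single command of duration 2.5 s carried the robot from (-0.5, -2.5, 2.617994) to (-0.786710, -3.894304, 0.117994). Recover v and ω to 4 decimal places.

Δθ = 0.117994 − 2.617994 = -2.500000
ω = Δθ/dt = -2.500000/2.5 = -1.0000
R = −Δy/(cos θ' − cos θ) = 0.7500
v = R·ω = 0.7500·-1.0000 = -0.7500

v = -0.7500, ω = -1.0000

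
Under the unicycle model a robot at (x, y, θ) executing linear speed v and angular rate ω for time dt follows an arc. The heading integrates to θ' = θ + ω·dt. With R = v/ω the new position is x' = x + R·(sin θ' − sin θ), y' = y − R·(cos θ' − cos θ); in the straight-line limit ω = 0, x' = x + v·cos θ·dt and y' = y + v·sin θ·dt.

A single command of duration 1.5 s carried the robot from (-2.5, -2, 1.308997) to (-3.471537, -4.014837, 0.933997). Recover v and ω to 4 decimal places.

Δθ = 0.933997 − 1.308997 = -0.375000
ω = Δθ/dt = -0.375000/1.5 = -0.2500
R = −Δy/(cos θ' − cos θ) = 6.0000
v = R·ω = 6.0000·-0.2500 = -1.5000

v = -1.5000, ω = -0.2500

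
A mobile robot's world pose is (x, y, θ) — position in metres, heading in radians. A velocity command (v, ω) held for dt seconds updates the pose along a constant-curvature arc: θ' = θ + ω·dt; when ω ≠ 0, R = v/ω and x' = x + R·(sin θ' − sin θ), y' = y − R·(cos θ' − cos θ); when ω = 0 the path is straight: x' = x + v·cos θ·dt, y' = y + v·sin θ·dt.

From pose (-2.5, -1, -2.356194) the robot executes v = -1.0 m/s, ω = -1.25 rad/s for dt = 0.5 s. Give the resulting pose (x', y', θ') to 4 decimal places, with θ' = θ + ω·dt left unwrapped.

θ' = -2.3562 + -1.25·0.5 = -2.9812
R = v/ω = -1.0/-1.25 = 0.8000
x' = -2.5 + 0.8000·(sin -2.9812 − sin -2.3562) = -2.0621
y' = -1 − 0.8000·(cos -2.9812 − cos -2.3562) = -0.7760

(-2.0621, -0.7760, -2.9812)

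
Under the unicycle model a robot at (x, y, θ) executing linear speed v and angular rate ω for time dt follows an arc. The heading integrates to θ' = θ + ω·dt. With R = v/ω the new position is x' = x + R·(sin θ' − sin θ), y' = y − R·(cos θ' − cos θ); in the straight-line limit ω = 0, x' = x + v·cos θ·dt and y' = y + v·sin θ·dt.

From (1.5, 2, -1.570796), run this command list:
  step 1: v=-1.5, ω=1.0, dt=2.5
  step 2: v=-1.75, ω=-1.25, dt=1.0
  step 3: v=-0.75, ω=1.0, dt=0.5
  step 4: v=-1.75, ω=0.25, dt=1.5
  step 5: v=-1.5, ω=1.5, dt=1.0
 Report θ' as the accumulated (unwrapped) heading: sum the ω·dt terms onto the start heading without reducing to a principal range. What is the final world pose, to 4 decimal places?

(-5.9302, 0.1825, 2.0542)

step 1: θ'=0.9292 (R=-1.5000) → pose (-1.2017, 2.8977, 0.9292)
step 2: θ'=-0.3208 (R=1.4000) → pose (-2.7648, 2.4070, -0.3208)
step 3: θ'=0.1792 (R=-0.7500) → pose (-3.1349, 2.4332, 0.1792)
step 4: θ'=0.5542 (R=-7.0000) → pose (-5.5711, 1.4976, 0.5542)
step 5: θ'=2.0542 (R=-1.0000) → pose (-5.9302, 0.1825, 2.0542)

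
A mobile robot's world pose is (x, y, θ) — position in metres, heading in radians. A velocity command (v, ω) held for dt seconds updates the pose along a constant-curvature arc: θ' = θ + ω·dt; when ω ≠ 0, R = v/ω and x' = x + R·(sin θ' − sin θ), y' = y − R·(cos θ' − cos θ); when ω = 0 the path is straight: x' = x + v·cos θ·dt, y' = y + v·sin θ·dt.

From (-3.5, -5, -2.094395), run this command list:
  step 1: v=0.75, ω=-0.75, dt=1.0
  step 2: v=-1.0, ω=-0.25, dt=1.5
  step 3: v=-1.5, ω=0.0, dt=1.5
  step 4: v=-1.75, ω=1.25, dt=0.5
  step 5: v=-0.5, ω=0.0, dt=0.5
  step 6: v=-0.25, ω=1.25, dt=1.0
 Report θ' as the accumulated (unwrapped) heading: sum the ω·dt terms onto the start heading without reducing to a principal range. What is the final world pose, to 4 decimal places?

(0.7938, -4.9218, -1.3444)

step 1: θ'=-2.8444 (R=-1.0000) → pose (-4.0732, -5.4562, -2.8444)
step 2: θ'=-3.2194 (R=4.0000) → pose (-2.5909, -5.2929, -3.2194)
step 3: θ'=-3.2194 (straight) → pose (-0.3477, -5.4678, -3.2194)
step 4: θ'=-2.5944 (R=-1.4000) → pose (0.4895, -5.2676, -2.5944)
step 5: θ'=-2.5944 (straight) → pose (0.7030, -5.1375, -2.5944)
step 6: θ'=-1.3444 (R=-0.2000) → pose (0.7938, -4.9218, -1.3444)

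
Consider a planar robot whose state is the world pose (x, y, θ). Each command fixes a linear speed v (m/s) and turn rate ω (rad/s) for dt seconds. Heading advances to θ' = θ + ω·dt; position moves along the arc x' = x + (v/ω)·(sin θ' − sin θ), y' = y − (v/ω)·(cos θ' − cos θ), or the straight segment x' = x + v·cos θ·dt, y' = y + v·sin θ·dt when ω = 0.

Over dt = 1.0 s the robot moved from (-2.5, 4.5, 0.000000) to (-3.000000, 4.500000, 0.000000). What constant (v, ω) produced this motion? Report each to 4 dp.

Δθ = 0.000000 − 0.000000 = 0.000000
ω = Δθ/dt = 0.000000/1.0 = 0.0000
ω = 0 → v = (Δx·cos θ + Δy·sin θ)/dt = -0.5000

v = -0.5000, ω = 0.0000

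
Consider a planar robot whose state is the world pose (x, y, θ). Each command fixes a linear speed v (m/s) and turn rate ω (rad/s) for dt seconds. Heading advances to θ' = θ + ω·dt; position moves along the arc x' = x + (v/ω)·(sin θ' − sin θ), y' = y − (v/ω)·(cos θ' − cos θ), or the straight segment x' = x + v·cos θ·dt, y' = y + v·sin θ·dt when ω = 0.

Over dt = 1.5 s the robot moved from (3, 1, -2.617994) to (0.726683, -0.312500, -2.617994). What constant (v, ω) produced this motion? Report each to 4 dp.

v = 1.7500, ω = 0.0000

Δθ = -2.617994 − -2.617994 = 0.000000
ω = Δθ/dt = 0.000000/1.5 = 0.0000
ω = 0 → v = (Δx·cos θ + Δy·sin θ)/dt = 1.7500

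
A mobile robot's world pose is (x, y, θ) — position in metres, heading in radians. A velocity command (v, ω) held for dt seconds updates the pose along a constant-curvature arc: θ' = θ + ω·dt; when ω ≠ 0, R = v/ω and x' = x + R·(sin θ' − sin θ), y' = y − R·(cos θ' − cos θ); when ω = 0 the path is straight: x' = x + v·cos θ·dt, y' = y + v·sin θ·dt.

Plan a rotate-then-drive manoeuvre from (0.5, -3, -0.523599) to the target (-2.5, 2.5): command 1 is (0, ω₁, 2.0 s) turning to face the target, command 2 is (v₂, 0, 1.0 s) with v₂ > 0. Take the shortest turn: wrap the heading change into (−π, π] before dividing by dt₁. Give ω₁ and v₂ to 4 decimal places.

heading to target = atan2(2.5−-3, -2.5−0.5) = 2.0701
Δθ = wrap(2.0701 − -0.5236) = 2.5937; ω₁ = Δθ/dt₁ = 1.2969
distance = √((-2.5−0.5)² + (2.5−-3)²) = 6.2650; v₂ = distance/dt₂ = 6.2650

ω₁ = 1.2969, v₂ = 6.2650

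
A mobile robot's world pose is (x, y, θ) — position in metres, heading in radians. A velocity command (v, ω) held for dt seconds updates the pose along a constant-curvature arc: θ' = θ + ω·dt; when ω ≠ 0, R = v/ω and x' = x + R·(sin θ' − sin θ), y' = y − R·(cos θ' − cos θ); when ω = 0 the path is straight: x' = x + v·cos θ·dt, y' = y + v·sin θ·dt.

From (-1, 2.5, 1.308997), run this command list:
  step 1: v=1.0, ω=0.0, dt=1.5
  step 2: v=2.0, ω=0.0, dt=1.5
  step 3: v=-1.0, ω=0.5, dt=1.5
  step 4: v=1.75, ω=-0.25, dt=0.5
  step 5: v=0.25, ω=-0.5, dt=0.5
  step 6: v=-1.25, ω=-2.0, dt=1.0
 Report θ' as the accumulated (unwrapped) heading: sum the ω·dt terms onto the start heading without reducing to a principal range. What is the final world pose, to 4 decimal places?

step 1: θ'=1.3090 (straight) → pose (-0.6118, 3.9489, 1.3090)
step 2: θ'=1.3090 (straight) → pose (0.1647, 6.8467, 1.3090)
step 3: θ'=2.0590 (R=-2.0000) → pose (0.3302, 5.3910, 2.0590)
step 4: θ'=1.9340 (R=-7.0000) → pose (-0.0309, 6.1873, 1.9340)
step 5: θ'=1.6840 (R=-0.5000) → pose (-0.0603, 6.3085, 1.6840)
step 6: θ'=-0.3160 (R=0.6250) → pose (-0.8756, 5.6438, -0.3160)

(-0.8756, 5.6438, -0.3160)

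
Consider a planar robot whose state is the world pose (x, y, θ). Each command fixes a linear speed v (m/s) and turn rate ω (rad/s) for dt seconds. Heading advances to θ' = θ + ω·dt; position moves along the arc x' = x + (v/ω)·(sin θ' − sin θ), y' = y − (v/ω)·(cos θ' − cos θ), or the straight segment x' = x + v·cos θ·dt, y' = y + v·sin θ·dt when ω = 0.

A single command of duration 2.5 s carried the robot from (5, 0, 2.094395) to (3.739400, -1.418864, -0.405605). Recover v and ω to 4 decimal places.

v = -1.0000, ω = -1.0000

Δθ = -0.405605 − 2.094395 = -2.500000
ω = Δθ/dt = -2.500000/2.5 = -1.0000
R = −Δy/(cos θ' − cos θ) = 1.0000
v = R·ω = 1.0000·-1.0000 = -1.0000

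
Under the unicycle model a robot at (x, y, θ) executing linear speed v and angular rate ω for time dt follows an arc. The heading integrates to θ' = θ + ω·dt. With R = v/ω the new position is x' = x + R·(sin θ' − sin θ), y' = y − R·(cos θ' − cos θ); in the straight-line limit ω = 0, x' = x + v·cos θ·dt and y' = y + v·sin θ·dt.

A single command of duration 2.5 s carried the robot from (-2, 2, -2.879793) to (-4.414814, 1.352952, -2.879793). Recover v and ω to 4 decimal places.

v = 1.0000, ω = 0.0000

Δθ = -2.879793 − -2.879793 = 0.000000
ω = Δθ/dt = 0.000000/2.5 = 0.0000
ω = 0 → v = (Δx·cos θ + Δy·sin θ)/dt = 1.0000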